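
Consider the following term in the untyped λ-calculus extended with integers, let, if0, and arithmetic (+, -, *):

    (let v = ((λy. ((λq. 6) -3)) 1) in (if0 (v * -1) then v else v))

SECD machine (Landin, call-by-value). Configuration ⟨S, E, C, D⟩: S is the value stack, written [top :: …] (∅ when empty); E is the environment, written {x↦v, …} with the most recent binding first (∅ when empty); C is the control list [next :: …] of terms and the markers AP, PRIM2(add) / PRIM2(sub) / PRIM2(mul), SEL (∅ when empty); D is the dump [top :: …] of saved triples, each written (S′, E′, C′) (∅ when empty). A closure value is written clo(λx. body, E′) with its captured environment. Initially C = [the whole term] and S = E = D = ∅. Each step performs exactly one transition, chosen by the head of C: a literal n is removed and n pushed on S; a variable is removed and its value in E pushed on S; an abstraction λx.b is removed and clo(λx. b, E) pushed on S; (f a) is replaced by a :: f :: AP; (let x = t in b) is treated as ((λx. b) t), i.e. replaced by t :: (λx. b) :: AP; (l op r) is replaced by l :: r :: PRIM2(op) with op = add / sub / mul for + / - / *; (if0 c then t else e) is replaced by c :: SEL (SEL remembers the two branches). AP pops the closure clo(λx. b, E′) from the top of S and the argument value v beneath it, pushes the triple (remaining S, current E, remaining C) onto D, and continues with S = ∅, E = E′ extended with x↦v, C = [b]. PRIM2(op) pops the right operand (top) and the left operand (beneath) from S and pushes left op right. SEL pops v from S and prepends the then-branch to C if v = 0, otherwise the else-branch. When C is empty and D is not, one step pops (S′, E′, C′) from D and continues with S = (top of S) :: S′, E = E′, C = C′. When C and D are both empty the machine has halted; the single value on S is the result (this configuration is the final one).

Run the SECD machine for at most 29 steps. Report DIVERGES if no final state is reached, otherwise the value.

Answer: 6

Execution trace:
[0] ⟨S=∅; E=∅; C=[(let v = ((λy. ((λq. 6) -3)) 1) in (if0 (v * -1) then v else v))]; D=∅⟩
[1] ⟨S=∅; E=∅; C=[((λy. ((λq. 6) -3)) 1) :: (λv. (if0 (v * -1) then v else v)) :: AP]; D=∅⟩
[2] ⟨S=∅; E=∅; C=[1 :: (λy. ((λq. 6) -3)) :: AP :: (λv. (if0 (v * -1) then v else v)) :: AP]; D=∅⟩
[3] ⟨S=[1]; E=∅; C=[(λy. ((λq. 6) -3)) :: AP :: (λv. (if0 (v * -1) then v else v)) :: AP]; D=∅⟩
[4] ⟨S=[clo(λy. ((λq. 6) -3), ∅) :: 1]; E=∅; C=[AP :: (λv. (if0 (v * -1) then v else v)) :: AP]; D=∅⟩
[5] ⟨S=∅; E={y↦1}; C=[((λq. 6) -3)]; D=[(∅, ∅, [(λv. (if0 (v * -1) then v else v)) :: AP])]⟩
[6] ⟨S=∅; E={y↦1}; C=[-3 :: (λq. 6) :: AP]; D=[(∅, ∅, [(λv. (if0 (v * -1) then v else v)) :: AP])]⟩
[7] ⟨S=[-3]; E={y↦1}; C=[(λq. 6) :: AP]; D=[(∅, ∅, [(λv. (if0 (v * -1) then v else v)) :: AP])]⟩
[8] ⟨S=[clo(λq. 6, {y↦1}) :: -3]; E={y↦1}; C=[AP]; D=[(∅, ∅, [(λv. (if0 (v * -1) then v else v)) :: AP])]⟩
[9] ⟨S=∅; E={q↦-3, y↦1}; C=[6]; D=[(∅, {y↦1}, ∅) :: (∅, ∅, [(λv. (if0 (v * -1) then v else v)) :: AP])]⟩
[10] ⟨S=[6]; E={q↦-3, y↦1}; C=∅; D=[(∅, {y↦1}, ∅) :: (∅, ∅, [(λv. (if0 (v * -1) then v else v)) :: AP])]⟩
[11] ⟨S=[6]; E={y↦1}; C=∅; D=[(∅, ∅, [(λv. (if0 (v * -1) then v else v)) :: AP])]⟩
[12] ⟨S=[6]; E=∅; C=[(λv. (if0 (v * -1) then v else v)) :: AP]; D=∅⟩
[13] ⟨S=[clo(λv. (if0 (v * -1) then v else v), ∅) :: 6]; E=∅; C=[AP]; D=∅⟩
[14] ⟨S=∅; E={v↦6}; C=[(if0 (v * -1) then v else v)]; D=[(∅, ∅, ∅)]⟩
[15] ⟨S=∅; E={v↦6}; C=[(v * -1) :: SEL]; D=[(∅, ∅, ∅)]⟩
[16] ⟨S=∅; E={v↦6}; C=[v :: -1 :: PRIM2(mul) :: SEL]; D=[(∅, ∅, ∅)]⟩
[17] ⟨S=[6]; E={v↦6}; C=[-1 :: PRIM2(mul) :: SEL]; D=[(∅, ∅, ∅)]⟩
[18] ⟨S=[-1 :: 6]; E={v↦6}; C=[PRIM2(mul) :: SEL]; D=[(∅, ∅, ∅)]⟩
[19] ⟨S=[-6]; E={v↦6}; C=[SEL]; D=[(∅, ∅, ∅)]⟩
[20] ⟨S=∅; E={v↦6}; C=[v]; D=[(∅, ∅, ∅)]⟩
[21] ⟨S=[6]; E={v↦6}; C=∅; D=[(∅, ∅, ∅)]⟩
[22] ⟨S=[6]; E=∅; C=∅; D=∅⟩
→ final value 6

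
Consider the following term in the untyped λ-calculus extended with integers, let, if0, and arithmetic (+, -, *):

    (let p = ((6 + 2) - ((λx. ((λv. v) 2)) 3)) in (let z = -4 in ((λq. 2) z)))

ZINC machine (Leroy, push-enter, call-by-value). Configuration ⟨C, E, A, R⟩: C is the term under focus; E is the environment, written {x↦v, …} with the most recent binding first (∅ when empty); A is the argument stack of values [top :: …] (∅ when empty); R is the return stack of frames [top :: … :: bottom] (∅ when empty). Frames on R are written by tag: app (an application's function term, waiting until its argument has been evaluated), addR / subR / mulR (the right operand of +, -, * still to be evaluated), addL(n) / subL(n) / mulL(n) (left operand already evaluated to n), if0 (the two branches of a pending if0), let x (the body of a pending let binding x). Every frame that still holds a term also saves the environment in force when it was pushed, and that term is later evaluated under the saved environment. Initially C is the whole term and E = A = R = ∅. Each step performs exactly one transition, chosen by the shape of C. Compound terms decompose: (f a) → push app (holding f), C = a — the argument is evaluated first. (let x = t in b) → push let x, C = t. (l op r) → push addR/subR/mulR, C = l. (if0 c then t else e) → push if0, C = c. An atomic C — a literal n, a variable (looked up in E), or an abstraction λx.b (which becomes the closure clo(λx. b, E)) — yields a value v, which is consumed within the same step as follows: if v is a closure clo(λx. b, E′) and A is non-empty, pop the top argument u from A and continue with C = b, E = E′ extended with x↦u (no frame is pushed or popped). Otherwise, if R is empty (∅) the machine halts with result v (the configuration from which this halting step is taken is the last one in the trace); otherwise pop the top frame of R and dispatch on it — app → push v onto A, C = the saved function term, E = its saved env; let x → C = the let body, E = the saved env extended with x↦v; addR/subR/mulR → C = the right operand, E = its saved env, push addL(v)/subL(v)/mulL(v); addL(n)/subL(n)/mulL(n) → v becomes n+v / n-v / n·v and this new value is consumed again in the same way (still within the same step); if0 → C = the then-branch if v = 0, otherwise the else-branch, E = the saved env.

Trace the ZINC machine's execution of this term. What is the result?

t=0: <C=(let p = ((6 + 2) - ((λx. ((λv. v) 2)) 3)) in (let z = -4 in ((λq. 2) z))), E=∅, A=∅, R=∅>
t=1: <C=((6 + 2) - ((λx. ((λv. v) 2)) 3)), E=∅, A=∅, R=[let p]>
t=2: <C=(6 + 2), E=∅, A=∅, R=[subR :: let p]>
t=3: <C=6, E=∅, A=∅, R=[addR :: subR :: let p]>
t=4: <C=2, E=∅, A=∅, R=[addL(6) :: subR :: let p]>
t=5: <C=((λx. ((λv. v) 2)) 3), E=∅, A=∅, R=[subL(8) :: let p]>
t=6: <C=3, E=∅, A=∅, R=[app :: subL(8) :: let p]>
t=7: <C=(λx. ((λv. v) 2)), E=∅, A=[3], R=[subL(8) :: let p]>
t=8: <C=((λv. v) 2), E={x↦3}, A=∅, R=[subL(8) :: let p]>
t=9: <C=2, E={x↦3}, A=∅, R=[app :: subL(8) :: let p]>
t=10: <C=(λv. v), E={x↦3}, A=[2], R=[subL(8) :: let p]>
t=11: <C=v, E={v↦2, x↦3}, A=∅, R=[subL(8) :: let p]>
t=12: <C=(let z = -4 in ((λq. 2) z)), E={p↦6}, A=∅, R=∅>
t=13: <C=-4, E={p↦6}, A=∅, R=[let z]>
t=14: <C=((λq. 2) z), E={z↦-4, p↦6}, A=∅, R=∅>
t=15: <C=z, E={z↦-4, p↦6}, A=∅, R=[app]>
t=16: <C=(λq. 2), E={z↦-4, p↦6}, A=[-4], R=∅>
t=17: <C=2, E={q↦-4, z↦-4, p↦6}, A=∅, R=∅>
→ final value 2

Answer: 2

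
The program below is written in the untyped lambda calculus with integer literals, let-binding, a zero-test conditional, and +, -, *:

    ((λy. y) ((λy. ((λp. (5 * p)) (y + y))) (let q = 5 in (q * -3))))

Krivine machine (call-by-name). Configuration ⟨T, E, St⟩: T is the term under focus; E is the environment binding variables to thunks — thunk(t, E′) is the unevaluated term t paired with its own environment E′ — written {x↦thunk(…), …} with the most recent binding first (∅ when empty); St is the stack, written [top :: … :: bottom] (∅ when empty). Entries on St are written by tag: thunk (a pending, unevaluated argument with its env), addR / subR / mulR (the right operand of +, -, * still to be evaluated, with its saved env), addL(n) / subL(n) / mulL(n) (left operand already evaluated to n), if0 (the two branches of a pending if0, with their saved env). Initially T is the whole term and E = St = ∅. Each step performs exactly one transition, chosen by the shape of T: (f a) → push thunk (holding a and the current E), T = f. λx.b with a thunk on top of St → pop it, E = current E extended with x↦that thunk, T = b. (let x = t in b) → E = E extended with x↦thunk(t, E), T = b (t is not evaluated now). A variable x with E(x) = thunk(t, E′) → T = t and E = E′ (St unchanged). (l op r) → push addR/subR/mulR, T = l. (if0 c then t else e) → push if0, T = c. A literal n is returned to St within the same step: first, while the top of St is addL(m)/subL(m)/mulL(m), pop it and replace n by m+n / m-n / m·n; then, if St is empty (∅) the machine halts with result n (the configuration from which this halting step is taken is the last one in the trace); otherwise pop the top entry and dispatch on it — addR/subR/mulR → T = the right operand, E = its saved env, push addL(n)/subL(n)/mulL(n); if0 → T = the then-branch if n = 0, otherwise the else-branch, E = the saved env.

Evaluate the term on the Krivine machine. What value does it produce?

0. ⟨T=((λy. y) ((λy. ((λp. (5 * p)) (y + y))) (let q = 5 in (q * -3)))); E=∅; St=∅⟩
1. ⟨T=(λy. y); E=∅; St=[thunk]⟩
2. ⟨T=y; E={y↦thunk(((λy. ((λp. (5 * p)) (y + y))) (let q = 5 in (q * -3))), ∅)}; St=∅⟩
3. ⟨T=((λy. ((λp. (5 * p)) (y + y))) (let q = 5 in (q * -3))); E=∅; St=∅⟩
4. ⟨T=(λy. ((λp. (5 * p)) (y + y))); E=∅; St=[thunk]⟩
5. ⟨T=((λp. (5 * p)) (y + y)); E={y↦thunk((let q = 5 in (q * -3)), ∅)}; St=∅⟩
6. ⟨T=(λp. (5 * p)); E={y↦thunk((let q = 5 in (q * -3)), ∅)}; St=[thunk]⟩
7. ⟨T=(5 * p); E={p↦thunk((y + y), {y↦thunk((let q = 5 in (q * -3)), ∅)}), y↦thunk((let q = 5 in (q * -3)), ∅)}; St=∅⟩
8. ⟨T=5; E={p↦thunk((y + y), {y↦thunk((let q = 5 in (q * -3)), ∅)}), y↦thunk((let q = 5 in (q * -3)), ∅)}; St=[mulR]⟩
9. ⟨T=p; E={p↦thunk((y + y), {y↦thunk((let q = 5 in (q * -3)), ∅)}), y↦thunk((let q = 5 in (q * -3)), ∅)}; St=[mulL(5)]⟩
10. ⟨T=(y + y); E={y↦thunk((let q = 5 in (q * -3)), ∅)}; St=[mulL(5)]⟩
11. ⟨T=y; E={y↦thunk((let q = 5 in (q * -3)), ∅)}; St=[addR :: mulL(5)]⟩
12. ⟨T=(let q = 5 in (q * -3)); E=∅; St=[addR :: mulL(5)]⟩
13. ⟨T=(q * -3); E={q↦thunk(5, ∅)}; St=[addR :: mulL(5)]⟩
14. ⟨T=q; E={q↦thunk(5, ∅)}; St=[mulR :: addR :: mulL(5)]⟩
15. ⟨T=5; E=∅; St=[mulR :: addR :: mulL(5)]⟩
16. ⟨T=-3; E={q↦thunk(5, ∅)}; St=[mulL(5) :: addR :: mulL(5)]⟩
17. ⟨T=y; E={y↦thunk((let q = 5 in (q * -3)), ∅)}; St=[addL(-15) :: mulL(5)]⟩
18. ⟨T=(let q = 5 in (q * -3)); E=∅; St=[addL(-15) :: mulL(5)]⟩
19. ⟨T=(q * -3); E={q↦thunk(5, ∅)}; St=[addL(-15) :: mulL(5)]⟩
20. ⟨T=q; E={q↦thunk(5, ∅)}; St=[mulR :: addL(-15) :: mulL(5)]⟩
21. ⟨T=5; E=∅; St=[mulR :: addL(-15) :: mulL(5)]⟩
22. ⟨T=-3; E={q↦thunk(5, ∅)}; St=[mulL(5) :: addL(-15) :: mulL(5)]⟩
→ final value -150

Answer: -150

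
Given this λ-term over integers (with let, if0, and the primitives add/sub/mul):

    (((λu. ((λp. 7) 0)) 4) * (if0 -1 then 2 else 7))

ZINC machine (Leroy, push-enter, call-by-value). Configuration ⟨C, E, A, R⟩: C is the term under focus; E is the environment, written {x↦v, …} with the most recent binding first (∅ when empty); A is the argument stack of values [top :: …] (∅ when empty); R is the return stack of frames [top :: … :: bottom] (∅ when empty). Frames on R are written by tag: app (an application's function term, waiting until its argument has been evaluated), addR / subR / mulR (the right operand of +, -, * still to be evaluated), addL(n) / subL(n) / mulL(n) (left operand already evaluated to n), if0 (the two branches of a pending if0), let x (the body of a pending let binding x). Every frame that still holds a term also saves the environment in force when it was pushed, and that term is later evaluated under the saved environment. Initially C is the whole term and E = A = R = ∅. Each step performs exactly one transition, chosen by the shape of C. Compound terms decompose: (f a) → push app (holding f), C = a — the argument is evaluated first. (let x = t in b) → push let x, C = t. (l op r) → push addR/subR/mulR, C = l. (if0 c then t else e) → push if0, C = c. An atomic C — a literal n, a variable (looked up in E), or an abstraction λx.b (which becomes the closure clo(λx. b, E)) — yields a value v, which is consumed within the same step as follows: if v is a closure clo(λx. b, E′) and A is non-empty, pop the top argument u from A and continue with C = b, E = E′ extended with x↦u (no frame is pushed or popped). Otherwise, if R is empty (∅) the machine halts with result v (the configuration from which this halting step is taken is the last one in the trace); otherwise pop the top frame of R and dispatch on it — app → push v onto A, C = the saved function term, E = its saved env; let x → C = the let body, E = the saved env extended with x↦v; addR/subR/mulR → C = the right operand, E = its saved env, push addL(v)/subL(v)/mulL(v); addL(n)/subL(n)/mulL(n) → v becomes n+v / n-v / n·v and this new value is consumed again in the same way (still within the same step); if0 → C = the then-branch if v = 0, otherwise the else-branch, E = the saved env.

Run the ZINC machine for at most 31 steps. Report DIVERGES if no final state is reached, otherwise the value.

[0] [C=(((λu. ((λp. 7) 0)) 4) * (if0 -1 then 2 else 7)) | E=∅ | A=∅ | R=∅]
[1] [C=((λu. ((λp. 7) 0)) 4) | E=∅ | A=∅ | R=[mulR]]
[2] [C=4 | E=∅ | A=∅ | R=[app :: mulR]]
[3] [C=(λu. ((λp. 7) 0)) | E=∅ | A=[4] | R=[mulR]]
[4] [C=((λp. 7) 0) | E={u↦4} | A=∅ | R=[mulR]]
[5] [C=0 | E={u↦4} | A=∅ | R=[app :: mulR]]
[6] [C=(λp. 7) | E={u↦4} | A=[0] | R=[mulR]]
[7] [C=7 | E={p↦0, u↦4} | A=∅ | R=[mulR]]
[8] [C=(if0 -1 then 2 else 7) | E=∅ | A=∅ | R=[mulL(7)]]
[9] [C=-1 | E=∅ | A=∅ | R=[if0 :: mulL(7)]]
[10] [C=7 | E=∅ | A=∅ | R=[mulL(7)]]
→ final value 49

Answer: 49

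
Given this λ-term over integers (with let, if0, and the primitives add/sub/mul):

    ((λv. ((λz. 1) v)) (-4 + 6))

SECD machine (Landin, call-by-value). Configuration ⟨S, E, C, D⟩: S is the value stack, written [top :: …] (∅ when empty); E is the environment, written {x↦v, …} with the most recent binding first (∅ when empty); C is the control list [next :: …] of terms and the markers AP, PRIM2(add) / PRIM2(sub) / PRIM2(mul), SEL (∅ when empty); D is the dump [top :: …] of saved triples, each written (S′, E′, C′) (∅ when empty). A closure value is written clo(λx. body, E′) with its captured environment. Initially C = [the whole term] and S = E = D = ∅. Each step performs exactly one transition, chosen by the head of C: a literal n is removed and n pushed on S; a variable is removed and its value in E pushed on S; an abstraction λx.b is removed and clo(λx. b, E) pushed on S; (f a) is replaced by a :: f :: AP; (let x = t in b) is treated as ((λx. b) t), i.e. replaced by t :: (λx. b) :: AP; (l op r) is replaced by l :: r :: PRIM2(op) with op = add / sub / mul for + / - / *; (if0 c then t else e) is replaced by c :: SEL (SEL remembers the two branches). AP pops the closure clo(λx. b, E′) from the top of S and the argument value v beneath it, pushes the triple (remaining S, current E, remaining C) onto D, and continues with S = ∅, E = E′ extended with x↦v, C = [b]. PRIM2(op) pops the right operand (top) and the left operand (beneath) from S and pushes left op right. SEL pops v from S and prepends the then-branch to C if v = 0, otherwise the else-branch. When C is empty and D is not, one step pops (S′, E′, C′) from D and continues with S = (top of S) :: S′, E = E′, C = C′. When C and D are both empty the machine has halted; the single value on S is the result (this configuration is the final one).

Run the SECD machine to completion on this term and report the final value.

Answer: 1

Machine steps:
t=0: [S=∅ | E=∅ | C=[((λv. ((λz. 1) v)) (-4 + 6))] | D=∅]
t=1: [S=∅ | E=∅ | C=[(-4 + 6) :: (λv. ((λz. 1) v)) :: AP] | D=∅]
t=2: [S=∅ | E=∅ | C=[-4 :: 6 :: PRIM2(add) :: (λv. ((λz. 1) v)) :: AP] | D=∅]
t=3: [S=[-4] | E=∅ | C=[6 :: PRIM2(add) :: (λv. ((λz. 1) v)) :: AP] | D=∅]
t=4: [S=[6 :: -4] | E=∅ | C=[PRIM2(add) :: (λv. ((λz. 1) v)) :: AP] | D=∅]
t=5: [S=[2] | E=∅ | C=[(λv. ((λz. 1) v)) :: AP] | D=∅]
t=6: [S=[clo(λv. ((λz. 1) v), ∅) :: 2] | E=∅ | C=[AP] | D=∅]
t=7: [S=∅ | E={v↦2} | C=[((λz. 1) v)] | D=[(∅, ∅, ∅)]]
t=8: [S=∅ | E={v↦2} | C=[v :: (λz. 1) :: AP] | D=[(∅, ∅, ∅)]]
t=9: [S=[2] | E={v↦2} | C=[(λz. 1) :: AP] | D=[(∅, ∅, ∅)]]
t=10: [S=[clo(λz. 1, {v↦2}) :: 2] | E={v↦2} | C=[AP] | D=[(∅, ∅, ∅)]]
t=11: [S=∅ | E={z↦2, v↦2} | C=[1] | D=[(∅, {v↦2}, ∅) :: (∅, ∅, ∅)]]
t=12: [S=[1] | E={z↦2, v↦2} | C=∅ | D=[(∅, {v↦2}, ∅) :: (∅, ∅, ∅)]]
t=13: [S=[1] | E={v↦2} | C=∅ | D=[(∅, ∅, ∅)]]
t=14: [S=[1] | E=∅ | C=∅ | D=∅]
→ final value 1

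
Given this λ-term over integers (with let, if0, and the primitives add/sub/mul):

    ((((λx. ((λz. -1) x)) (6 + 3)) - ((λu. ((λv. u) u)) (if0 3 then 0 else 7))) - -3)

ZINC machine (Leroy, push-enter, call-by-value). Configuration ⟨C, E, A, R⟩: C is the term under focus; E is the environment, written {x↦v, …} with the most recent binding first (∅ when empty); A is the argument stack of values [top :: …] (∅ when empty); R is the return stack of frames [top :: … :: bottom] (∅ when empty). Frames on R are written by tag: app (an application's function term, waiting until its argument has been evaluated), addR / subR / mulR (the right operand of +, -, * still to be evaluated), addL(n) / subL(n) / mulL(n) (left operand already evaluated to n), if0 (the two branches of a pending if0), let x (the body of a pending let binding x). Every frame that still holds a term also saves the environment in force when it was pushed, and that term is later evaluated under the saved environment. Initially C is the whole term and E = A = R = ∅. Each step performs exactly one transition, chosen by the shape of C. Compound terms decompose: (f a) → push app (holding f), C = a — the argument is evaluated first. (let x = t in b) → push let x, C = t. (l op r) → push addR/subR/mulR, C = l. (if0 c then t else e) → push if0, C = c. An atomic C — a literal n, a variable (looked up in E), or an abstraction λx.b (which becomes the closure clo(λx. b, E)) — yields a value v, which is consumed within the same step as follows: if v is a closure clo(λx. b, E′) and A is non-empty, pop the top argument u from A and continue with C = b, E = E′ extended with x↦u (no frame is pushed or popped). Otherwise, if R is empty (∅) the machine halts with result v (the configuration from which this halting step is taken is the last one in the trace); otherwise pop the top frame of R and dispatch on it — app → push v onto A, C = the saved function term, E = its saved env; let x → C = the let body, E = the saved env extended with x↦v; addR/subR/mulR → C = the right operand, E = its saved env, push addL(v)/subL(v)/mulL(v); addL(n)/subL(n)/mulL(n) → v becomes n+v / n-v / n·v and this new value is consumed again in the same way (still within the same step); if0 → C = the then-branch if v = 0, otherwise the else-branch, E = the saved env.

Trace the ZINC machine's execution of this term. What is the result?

step 0: ⟨C=((((λx. ((λz. -1) x)) (6 + 3)) - ((λu. ((λv. u) u)) (if0 3 then 0 else 7))) - -3); E=∅; A=∅; R=∅⟩
step 1: ⟨C=(((λx. ((λz. -1) x)) (6 + 3)) - ((λu. ((λv. u) u)) (if0 3 then 0 else 7))); E=∅; A=∅; R=[subR]⟩
step 2: ⟨C=((λx. ((λz. -1) x)) (6 + 3)); E=∅; A=∅; R=[subR :: subR]⟩
step 3: ⟨C=(6 + 3); E=∅; A=∅; R=[app :: subR :: subR]⟩
step 4: ⟨C=6; E=∅; A=∅; R=[addR :: app :: subR :: subR]⟩
step 5: ⟨C=3; E=∅; A=∅; R=[addL(6) :: app :: subR :: subR]⟩
step 6: ⟨C=(λx. ((λz. -1) x)); E=∅; A=[9]; R=[subR :: subR]⟩
step 7: ⟨C=((λz. -1) x); E={x↦9}; A=∅; R=[subR :: subR]⟩
step 8: ⟨C=x; E={x↦9}; A=∅; R=[app :: subR :: subR]⟩
step 9: ⟨C=(λz. -1); E={x↦9}; A=[9]; R=[subR :: subR]⟩
step 10: ⟨C=-1; E={z↦9, x↦9}; A=∅; R=[subR :: subR]⟩
step 11: ⟨C=((λu. ((λv. u) u)) (if0 3 then 0 else 7)); E=∅; A=∅; R=[subL(-1) :: subR]⟩
step 12: ⟨C=(if0 3 then 0 else 7); E=∅; A=∅; R=[app :: subL(-1) :: subR]⟩
step 13: ⟨C=3; E=∅; A=∅; R=[if0 :: app :: subL(-1) :: subR]⟩
step 14: ⟨C=7; E=∅; A=∅; R=[app :: subL(-1) :: subR]⟩
step 15: ⟨C=(λu. ((λv. u) u)); E=∅; A=[7]; R=[subL(-1) :: subR]⟩
step 16: ⟨C=((λv. u) u); E={u↦7}; A=∅; R=[subL(-1) :: subR]⟩
step 17: ⟨C=u; E={u↦7}; A=∅; R=[app :: subL(-1) :: subR]⟩
step 18: ⟨C=(λv. u); E={u↦7}; A=[7]; R=[subL(-1) :: subR]⟩
step 19: ⟨C=u; E={v↦7, u↦7}; A=∅; R=[subL(-1) :: subR]⟩
step 20: ⟨C=-3; E=∅; A=∅; R=[subL(-8)]⟩
→ final value -5

Answer: -5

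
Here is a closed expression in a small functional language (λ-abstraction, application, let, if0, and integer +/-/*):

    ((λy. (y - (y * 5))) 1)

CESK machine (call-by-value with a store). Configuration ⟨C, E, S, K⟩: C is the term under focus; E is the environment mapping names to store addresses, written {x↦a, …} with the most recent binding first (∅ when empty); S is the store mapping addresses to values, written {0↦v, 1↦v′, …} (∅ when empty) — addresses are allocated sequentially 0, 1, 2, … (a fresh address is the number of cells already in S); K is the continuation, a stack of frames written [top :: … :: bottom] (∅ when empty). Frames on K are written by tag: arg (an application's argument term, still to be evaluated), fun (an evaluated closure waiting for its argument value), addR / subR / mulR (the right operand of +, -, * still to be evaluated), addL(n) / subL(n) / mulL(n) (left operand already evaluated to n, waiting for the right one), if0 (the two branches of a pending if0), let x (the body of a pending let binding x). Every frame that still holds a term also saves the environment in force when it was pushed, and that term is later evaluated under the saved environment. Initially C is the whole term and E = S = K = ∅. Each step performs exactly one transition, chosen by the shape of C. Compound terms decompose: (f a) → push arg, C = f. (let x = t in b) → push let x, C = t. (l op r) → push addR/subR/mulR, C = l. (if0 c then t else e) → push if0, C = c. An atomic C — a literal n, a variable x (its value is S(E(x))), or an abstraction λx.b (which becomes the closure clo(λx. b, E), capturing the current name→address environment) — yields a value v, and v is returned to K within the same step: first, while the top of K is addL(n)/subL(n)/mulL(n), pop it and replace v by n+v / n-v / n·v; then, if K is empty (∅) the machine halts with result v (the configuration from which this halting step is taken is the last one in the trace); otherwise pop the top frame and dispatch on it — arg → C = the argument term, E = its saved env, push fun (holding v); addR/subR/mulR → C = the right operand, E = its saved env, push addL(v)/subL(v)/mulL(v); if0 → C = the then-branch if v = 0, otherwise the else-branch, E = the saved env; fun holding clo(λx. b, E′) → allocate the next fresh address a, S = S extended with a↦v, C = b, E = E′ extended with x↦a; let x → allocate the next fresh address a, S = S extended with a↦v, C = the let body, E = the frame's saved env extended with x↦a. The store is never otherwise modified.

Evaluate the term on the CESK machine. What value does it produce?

Answer: -4

Machine steps:
t=0: ⟨C=((λy. (y - (y * 5))) 1); E=∅; S=∅; K=∅⟩
t=1: ⟨C=(λy. (y - (y * 5))); E=∅; S=∅; K=[arg]⟩
t=2: ⟨C=1; E=∅; S=∅; K=[fun]⟩
t=3: ⟨C=(y - (y * 5)); E={y↦0}; S={0↦1}; K=∅⟩
t=4: ⟨C=y; E={y↦0}; S={0↦1}; K=[subR]⟩
t=5: ⟨C=(y * 5); E={y↦0}; S={0↦1}; K=[subL(1)]⟩
t=6: ⟨C=y; E={y↦0}; S={0↦1}; K=[mulR :: subL(1)]⟩
t=7: ⟨C=5; E={y↦0}; S={0↦1}; K=[mulL(1) :: subL(1)]⟩
→ final value -4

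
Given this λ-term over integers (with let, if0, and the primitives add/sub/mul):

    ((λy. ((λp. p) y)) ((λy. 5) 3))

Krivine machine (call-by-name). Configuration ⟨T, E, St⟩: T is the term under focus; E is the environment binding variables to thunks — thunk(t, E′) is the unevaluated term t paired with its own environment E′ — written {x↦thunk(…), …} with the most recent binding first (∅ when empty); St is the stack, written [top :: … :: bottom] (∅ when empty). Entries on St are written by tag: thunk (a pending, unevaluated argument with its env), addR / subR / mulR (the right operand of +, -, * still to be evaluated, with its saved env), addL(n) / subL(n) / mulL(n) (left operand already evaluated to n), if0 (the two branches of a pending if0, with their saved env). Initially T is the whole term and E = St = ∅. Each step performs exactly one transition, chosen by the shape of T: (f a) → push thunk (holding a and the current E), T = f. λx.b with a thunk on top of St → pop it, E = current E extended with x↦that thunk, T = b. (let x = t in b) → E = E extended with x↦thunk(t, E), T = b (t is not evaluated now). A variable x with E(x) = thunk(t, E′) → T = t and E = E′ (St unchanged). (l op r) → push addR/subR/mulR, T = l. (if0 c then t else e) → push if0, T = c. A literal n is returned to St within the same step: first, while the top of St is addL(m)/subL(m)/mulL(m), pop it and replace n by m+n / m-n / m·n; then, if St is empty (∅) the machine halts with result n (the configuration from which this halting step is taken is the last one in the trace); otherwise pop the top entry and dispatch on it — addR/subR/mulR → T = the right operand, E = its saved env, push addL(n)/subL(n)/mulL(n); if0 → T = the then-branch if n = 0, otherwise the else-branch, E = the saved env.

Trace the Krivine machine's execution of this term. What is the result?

0. ⟨T=((λy. ((λp. p) y)) ((λy. 5) 3)); E=∅; St=∅⟩
1. ⟨T=(λy. ((λp. p) y)); E=∅; St=[thunk]⟩
2. ⟨T=((λp. p) y); E={y↦thunk(((λy. 5) 3), ∅)}; St=∅⟩
3. ⟨T=(λp. p); E={y↦thunk(((λy. 5) 3), ∅)}; St=[thunk]⟩
4. ⟨T=p; E={p↦thunk(y, {y↦thunk(((λy. 5) 3), ∅)}), y↦thunk(((λy. 5) 3), ∅)}; St=∅⟩
5. ⟨T=y; E={y↦thunk(((λy. 5) 3), ∅)}; St=∅⟩
6. ⟨T=((λy. 5) 3); E=∅; St=∅⟩
7. ⟨T=(λy. 5); E=∅; St=[thunk]⟩
8. ⟨T=5; E={y↦thunk(3, ∅)}; St=∅⟩
→ final value 5

Answer: 5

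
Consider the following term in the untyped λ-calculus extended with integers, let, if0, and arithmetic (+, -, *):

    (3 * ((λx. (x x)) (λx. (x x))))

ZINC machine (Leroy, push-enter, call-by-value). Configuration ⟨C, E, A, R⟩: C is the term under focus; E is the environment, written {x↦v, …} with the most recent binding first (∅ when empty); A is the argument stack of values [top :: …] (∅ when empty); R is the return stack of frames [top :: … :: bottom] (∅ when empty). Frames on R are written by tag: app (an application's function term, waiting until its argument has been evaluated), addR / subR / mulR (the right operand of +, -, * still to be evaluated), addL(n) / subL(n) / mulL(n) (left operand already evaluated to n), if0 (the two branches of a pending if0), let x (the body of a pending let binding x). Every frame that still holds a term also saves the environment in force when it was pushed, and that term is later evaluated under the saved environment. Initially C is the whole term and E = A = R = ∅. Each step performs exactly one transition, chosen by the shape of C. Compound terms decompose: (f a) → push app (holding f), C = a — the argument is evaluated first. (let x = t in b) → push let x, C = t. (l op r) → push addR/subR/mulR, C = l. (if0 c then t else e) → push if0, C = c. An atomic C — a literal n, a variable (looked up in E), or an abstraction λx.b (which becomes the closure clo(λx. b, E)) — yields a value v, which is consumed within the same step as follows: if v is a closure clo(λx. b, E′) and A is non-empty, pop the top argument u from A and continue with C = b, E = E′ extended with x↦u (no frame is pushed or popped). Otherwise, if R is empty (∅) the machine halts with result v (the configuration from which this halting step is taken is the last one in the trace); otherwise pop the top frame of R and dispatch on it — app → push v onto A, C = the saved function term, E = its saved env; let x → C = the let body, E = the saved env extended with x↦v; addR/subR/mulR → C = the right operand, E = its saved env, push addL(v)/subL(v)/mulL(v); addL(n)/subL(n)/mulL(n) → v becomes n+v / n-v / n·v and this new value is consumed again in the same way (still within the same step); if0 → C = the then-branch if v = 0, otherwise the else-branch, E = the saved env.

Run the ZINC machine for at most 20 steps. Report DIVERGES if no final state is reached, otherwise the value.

t=0: [C=(3 * ((λx. (x x)) (λx. (x x)))) | E=∅ | A=∅ | R=∅]
t=1: [C=3 | E=∅ | A=∅ | R=[mulR]]
t=2: [C=((λx. (x x)) (λx. (x x))) | E=∅ | A=∅ | R=[mulL(3)]]
t=3: [C=(λx. (x x)) | E=∅ | A=∅ | R=[app :: mulL(3)]]
t=4: [C=(λx. (x x)) | E=∅ | A=[clo(λx. (x x), ∅)] | R=[mulL(3)]]
t=5: [C=(x x) | E={x↦clo(λx. (x x), ∅)} | A=∅ | R=[mulL(3)]]
t=6: [C=x | E={x↦clo(λx. (x x), ∅)} | A=∅ | R=[app :: mulL(3)]]
t=7: [C=x | E={x↦clo(λx. (x x), ∅)} | A=[clo(λx. (x x), ∅)] | R=[mulL(3)]]
… configuration repeats with period 3 (steps 5–7 recur indefinitely) …

Answer: DIVERGES (no final state within 20 steps)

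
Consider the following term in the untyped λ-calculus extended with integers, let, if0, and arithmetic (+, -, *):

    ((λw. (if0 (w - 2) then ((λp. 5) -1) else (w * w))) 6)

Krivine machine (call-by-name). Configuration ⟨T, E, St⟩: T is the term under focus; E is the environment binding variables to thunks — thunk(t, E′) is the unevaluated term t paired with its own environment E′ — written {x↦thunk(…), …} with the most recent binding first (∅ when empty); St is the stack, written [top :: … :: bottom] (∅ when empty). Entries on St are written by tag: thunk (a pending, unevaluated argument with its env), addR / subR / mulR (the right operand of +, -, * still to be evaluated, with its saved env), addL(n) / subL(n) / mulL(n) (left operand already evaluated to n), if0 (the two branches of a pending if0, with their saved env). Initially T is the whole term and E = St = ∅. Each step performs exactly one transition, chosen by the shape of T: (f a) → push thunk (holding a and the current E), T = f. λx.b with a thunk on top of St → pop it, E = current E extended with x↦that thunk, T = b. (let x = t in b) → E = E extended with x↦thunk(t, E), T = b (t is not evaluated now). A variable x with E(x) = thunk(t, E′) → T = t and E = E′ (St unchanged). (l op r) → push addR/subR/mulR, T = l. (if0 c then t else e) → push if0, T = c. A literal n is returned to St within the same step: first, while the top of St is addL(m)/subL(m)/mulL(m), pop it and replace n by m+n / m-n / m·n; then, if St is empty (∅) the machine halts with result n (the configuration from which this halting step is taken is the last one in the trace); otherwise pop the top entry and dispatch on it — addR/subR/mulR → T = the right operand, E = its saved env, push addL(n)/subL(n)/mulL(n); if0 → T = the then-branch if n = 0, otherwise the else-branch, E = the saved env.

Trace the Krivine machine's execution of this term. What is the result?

step 0: [T=((λw. (if0 (w - 2) then ((λp. 5) -1) else (w * w))) 6) | E=∅ | St=∅]
step 1: [T=(λw. (if0 (w - 2) then ((λp. 5) -1) else (w * w))) | E=∅ | St=[thunk]]
step 2: [T=(if0 (w - 2) then ((λp. 5) -1) else (w * w)) | E={w↦thunk(6, ∅)} | St=∅]
step 3: [T=(w - 2) | E={w↦thunk(6, ∅)} | St=[if0]]
step 4: [T=w | E={w↦thunk(6, ∅)} | St=[subR :: if0]]
step 5: [T=6 | E=∅ | St=[subR :: if0]]
step 6: [T=2 | E={w↦thunk(6, ∅)} | St=[subL(6) :: if0]]
step 7: [T=(w * w) | E={w↦thunk(6, ∅)} | St=∅]
step 8: [T=w | E={w↦thunk(6, ∅)} | St=[mulR]]
step 9: [T=6 | E=∅ | St=[mulR]]
step 10: [T=w | E={w↦thunk(6, ∅)} | St=[mulL(6)]]
step 11: [T=6 | E=∅ | St=[mulL(6)]]
→ final value 36

Answer: 36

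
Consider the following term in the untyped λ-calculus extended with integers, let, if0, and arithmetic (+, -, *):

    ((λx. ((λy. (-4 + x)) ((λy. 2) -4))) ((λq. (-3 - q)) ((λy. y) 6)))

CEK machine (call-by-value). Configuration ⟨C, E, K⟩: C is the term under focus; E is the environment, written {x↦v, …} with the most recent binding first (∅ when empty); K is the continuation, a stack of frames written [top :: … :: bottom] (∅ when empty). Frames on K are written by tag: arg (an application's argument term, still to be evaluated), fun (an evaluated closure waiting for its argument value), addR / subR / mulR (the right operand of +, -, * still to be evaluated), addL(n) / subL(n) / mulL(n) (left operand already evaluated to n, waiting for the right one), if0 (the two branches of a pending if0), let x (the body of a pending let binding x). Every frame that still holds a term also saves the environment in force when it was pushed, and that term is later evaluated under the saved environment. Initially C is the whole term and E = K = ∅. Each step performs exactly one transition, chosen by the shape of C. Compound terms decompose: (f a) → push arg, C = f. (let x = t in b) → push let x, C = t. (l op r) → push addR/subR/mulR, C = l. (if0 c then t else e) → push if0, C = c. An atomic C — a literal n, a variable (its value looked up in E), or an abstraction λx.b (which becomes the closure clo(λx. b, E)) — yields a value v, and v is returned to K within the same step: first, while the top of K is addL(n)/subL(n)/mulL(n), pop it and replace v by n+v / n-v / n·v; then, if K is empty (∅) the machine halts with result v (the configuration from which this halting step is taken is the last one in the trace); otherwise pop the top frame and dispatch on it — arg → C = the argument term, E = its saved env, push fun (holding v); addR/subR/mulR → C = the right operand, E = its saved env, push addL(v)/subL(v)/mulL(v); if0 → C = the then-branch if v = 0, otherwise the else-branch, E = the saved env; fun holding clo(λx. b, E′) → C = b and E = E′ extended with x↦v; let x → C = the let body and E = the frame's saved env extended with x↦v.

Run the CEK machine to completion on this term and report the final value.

0. [C=((λx. ((λy. (-4 + x)) ((λy. 2) -4))) ((λq. (-3 - q)) ((λy. y) 6))) | E=∅ | K=∅]
1. [C=(λx. ((λy. (-4 + x)) ((λy. 2) -4))) | E=∅ | K=[arg]]
2. [C=((λq. (-3 - q)) ((λy. y) 6)) | E=∅ | K=[fun]]
3. [C=(λq. (-3 - q)) | E=∅ | K=[arg :: fun]]
4. [C=((λy. y) 6) | E=∅ | K=[fun :: fun]]
5. [C=(λy. y) | E=∅ | K=[arg :: fun :: fun]]
6. [C=6 | E=∅ | K=[fun :: fun :: fun]]
7. [C=y | E={y↦6} | K=[fun :: fun]]
8. [C=(-3 - q) | E={q↦6} | K=[fun]]
9. [C=-3 | E={q↦6} | K=[subR :: fun]]
10. [C=q | E={q↦6} | K=[subL(-3) :: fun]]
11. [C=((λy. (-4 + x)) ((λy. 2) -4)) | E={x↦-9} | K=∅]
12. [C=(λy. (-4 + x)) | E={x↦-9} | K=[arg]]
13. [C=((λy. 2) -4) | E={x↦-9} | K=[fun]]
14. [C=(λy. 2) | E={x↦-9} | K=[arg :: fun]]
15. [C=-4 | E={x↦-9} | K=[fun :: fun]]
16. [C=2 | E={y↦-4, x↦-9} | K=[fun]]
17. [C=(-4 + x) | E={y↦2, x↦-9} | K=∅]
18. [C=-4 | E={y↦2, x↦-9} | K=[addR]]
19. [C=x | E={y↦2, x↦-9} | K=[addL(-4)]]
→ final value -13

Answer: -13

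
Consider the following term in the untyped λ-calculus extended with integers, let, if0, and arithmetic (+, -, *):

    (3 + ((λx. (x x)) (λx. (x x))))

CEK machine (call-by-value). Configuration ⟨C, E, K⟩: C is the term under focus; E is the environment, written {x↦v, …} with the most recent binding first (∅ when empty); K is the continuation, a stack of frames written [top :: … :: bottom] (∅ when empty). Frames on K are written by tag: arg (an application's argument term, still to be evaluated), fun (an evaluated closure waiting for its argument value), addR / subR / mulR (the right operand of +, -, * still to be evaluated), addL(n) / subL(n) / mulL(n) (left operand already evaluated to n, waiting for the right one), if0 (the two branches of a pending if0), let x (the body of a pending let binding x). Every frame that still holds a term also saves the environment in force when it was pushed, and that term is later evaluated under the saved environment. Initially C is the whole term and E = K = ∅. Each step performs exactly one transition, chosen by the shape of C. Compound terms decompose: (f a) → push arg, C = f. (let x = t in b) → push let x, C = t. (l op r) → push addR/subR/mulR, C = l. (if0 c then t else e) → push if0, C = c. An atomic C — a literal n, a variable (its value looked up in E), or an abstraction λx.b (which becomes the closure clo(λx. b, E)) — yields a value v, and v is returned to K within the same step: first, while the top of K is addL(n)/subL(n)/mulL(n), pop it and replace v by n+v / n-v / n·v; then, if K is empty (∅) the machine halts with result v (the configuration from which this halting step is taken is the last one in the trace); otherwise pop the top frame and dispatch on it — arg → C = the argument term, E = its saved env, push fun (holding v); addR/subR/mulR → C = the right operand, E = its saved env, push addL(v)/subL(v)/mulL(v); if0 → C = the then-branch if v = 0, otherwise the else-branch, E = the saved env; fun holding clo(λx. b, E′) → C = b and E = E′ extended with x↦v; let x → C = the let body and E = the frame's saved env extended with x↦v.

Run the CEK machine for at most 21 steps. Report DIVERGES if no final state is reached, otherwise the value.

Answer: DIVERGES (no final state within 21 steps)

Machine steps:
step 0: <C=(3 + ((λx. (x x)) (λx. (x x)))), E=∅, K=∅>
step 1: <C=3, E=∅, K=[addR]>
step 2: <C=((λx. (x x)) (λx. (x x))), E=∅, K=[addL(3)]>
step 3: <C=(λx. (x x)), E=∅, K=[arg :: addL(3)]>
step 4: <C=(λx. (x x)), E=∅, K=[fun :: addL(3)]>
step 5: <C=(x x), E={x↦clo(λx. (x x), ∅)}, K=[addL(3)]>
step 6: <C=x, E={x↦clo(λx. (x x), ∅)}, K=[arg :: addL(3)]>
step 7: <C=x, E={x↦clo(λx. (x x), ∅)}, K=[fun :: addL(3)]>
… configuration repeats with period 3 (steps 5–7 recur indefinitely) …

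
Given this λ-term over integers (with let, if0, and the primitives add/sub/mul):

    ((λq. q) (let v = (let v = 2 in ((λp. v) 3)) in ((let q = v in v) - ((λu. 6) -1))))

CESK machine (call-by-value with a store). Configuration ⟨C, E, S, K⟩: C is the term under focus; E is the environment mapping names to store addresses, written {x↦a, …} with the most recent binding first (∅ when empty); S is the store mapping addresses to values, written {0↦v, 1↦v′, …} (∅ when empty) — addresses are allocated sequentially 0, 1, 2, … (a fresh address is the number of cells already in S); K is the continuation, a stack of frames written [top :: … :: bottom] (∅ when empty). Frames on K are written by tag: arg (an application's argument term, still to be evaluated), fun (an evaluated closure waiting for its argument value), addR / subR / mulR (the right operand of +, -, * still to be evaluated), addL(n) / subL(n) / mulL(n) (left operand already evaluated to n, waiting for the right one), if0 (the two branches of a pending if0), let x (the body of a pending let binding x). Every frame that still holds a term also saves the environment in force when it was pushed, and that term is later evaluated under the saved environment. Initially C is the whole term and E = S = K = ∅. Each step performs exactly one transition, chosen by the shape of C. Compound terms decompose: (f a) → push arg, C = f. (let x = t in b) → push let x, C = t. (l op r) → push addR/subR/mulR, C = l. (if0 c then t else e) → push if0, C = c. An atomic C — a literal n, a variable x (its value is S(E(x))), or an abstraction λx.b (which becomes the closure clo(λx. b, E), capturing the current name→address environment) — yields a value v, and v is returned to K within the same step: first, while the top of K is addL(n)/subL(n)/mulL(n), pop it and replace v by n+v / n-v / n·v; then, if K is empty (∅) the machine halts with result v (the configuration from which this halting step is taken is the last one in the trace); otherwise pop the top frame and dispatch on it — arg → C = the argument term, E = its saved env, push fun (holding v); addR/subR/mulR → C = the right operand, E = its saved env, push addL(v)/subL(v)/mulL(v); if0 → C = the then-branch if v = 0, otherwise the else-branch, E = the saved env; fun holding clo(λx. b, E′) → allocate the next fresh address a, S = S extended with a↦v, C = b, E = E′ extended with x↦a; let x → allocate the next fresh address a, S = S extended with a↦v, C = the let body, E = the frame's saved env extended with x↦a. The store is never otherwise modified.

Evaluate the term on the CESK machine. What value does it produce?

0. [C=((λq. q) (let v = (let v = 2 in ((λp. v) 3)) in ((let q = v in v) - ((λu. 6) -1)))) | E=∅ | S=∅ | K=∅]
1. [C=(λq. q) | E=∅ | S=∅ | K=[arg]]
2. [C=(let v = (let v = 2 in ((λp. v) 3)) in ((let q = v in v) - ((λu. 6) -1))) | E=∅ | S=∅ | K=[fun]]
3. [C=(let v = 2 in ((λp. v) 3)) | E=∅ | S=∅ | K=[let v :: fun]]
4. [C=2 | E=∅ | S=∅ | K=[let v :: let v :: fun]]
5. [C=((λp. v) 3) | E={v↦0} | S={0↦2} | K=[let v :: fun]]
6. [C=(λp. v) | E={v↦0} | S={0↦2} | K=[arg :: let v :: fun]]
7. [C=3 | E={v↦0} | S={0↦2} | K=[fun :: let v :: fun]]
8. [C=v | E={p↦1, v↦0} | S={0↦2, 1↦3} | K=[let v :: fun]]
9. [C=((let q = v in v) - ((λu. 6) -1)) | E={v↦2} | S={0↦2, 1↦3, 2↦2} | K=[fun]]
10. [C=(let q = v in v) | E={v↦2} | S={0↦2, 1↦3, 2↦2} | K=[subR :: fun]]
11. [C=v | E={v↦2} | S={0↦2, 1↦3, 2↦2} | K=[let q :: subR :: fun]]
12. [C=v | E={q↦3, v↦2} | S={0↦2, 1↦3, 2↦2, 3↦2} | K=[subR :: fun]]
13. [C=((λu. 6) -1) | E={v↦2} | S={0↦2, 1↦3, 2↦2, 3↦2} | K=[subL(2) :: fun]]
14. [C=(λu. 6) | E={v↦2} | S={0↦2, 1↦3, 2↦2, 3↦2} | K=[arg :: subL(2) :: fun]]
15. [C=-1 | E={v↦2} | S={0↦2, 1↦3, 2↦2, 3↦2} | K=[fun :: subL(2) :: fun]]
16. [C=6 | E={u↦4, v↦2} | S={0↦2, 1↦3, 2↦2, 3↦2, 4↦-1} | K=[subL(2) :: fun]]
17. [C=q | E={q↦5} | S={0↦2, 1↦3, 2↦2, 3↦2, 4↦-1, 5↦-4} | K=∅]
→ final value -4

Answer: -4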